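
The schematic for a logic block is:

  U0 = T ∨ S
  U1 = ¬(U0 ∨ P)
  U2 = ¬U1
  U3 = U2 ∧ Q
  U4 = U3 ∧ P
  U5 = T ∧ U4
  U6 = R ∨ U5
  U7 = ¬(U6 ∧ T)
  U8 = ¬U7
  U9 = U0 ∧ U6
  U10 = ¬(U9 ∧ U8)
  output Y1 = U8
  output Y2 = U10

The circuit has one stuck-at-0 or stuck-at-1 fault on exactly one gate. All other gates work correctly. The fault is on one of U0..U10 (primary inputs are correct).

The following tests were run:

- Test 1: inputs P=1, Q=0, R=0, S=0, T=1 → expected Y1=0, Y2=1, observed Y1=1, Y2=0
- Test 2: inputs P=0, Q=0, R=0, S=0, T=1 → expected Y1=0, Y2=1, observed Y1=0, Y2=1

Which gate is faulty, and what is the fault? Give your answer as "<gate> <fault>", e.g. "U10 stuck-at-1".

U3 stuck-at-1

Fault-free values for test 1 (P=1, Q=0, R=0, S=0, T=1): U0=1, U1=0, U2=1, U3=0, U4=0, U5=0, U6=0, U7=1, U8=0, U9=0, U10=1, giving Y1=0, Y2=1. Observed Y1=1, Y2=0.
Test 1: faults giving observed Y1=1, Y2=0 are {U3 stuck-at-1, U4 stuck-at-1, U5 stuck-at-1, U6 stuck-at-1}.
Test 2 (P=0, Q=0, R=0, S=0, T=1): fault-free U0=1, U1=0, U2=1, U3=0, U4=0, U5=0, U6=0, U7=1, U8=0, U9=0, U10=1 → Y1=0, Y2=1; observed Y1=0, Y2=1. Eliminates U4 stuck-at-1, U5 stuck-at-1, U6 stuck-at-1.
Only U3 stuck-at-1 is consistent with every test.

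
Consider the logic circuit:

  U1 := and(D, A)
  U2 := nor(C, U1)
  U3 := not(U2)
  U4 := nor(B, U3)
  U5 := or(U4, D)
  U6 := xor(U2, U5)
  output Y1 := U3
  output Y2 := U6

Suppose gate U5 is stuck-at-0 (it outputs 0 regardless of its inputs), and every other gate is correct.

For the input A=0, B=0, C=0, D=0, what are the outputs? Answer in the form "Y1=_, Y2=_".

Propagate with U5 forced: U1=0, U2=1, U3=0, U4=1, U5=0 [stuck-at-0], U6=1.
So the outputs are Y1=0, Y2=1. (Without the fault they would be Y1=0, Y2=0.)

Y1=0, Y2=1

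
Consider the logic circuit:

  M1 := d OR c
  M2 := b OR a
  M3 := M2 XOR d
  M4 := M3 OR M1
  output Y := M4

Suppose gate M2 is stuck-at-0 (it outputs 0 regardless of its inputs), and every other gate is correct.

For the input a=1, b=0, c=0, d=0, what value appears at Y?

0

Propagate with M2 forced: M1=0, M2=0 [stuck-at-0], M3=0, M4=0.
So Y = 0. (Without the fault it would be 1.)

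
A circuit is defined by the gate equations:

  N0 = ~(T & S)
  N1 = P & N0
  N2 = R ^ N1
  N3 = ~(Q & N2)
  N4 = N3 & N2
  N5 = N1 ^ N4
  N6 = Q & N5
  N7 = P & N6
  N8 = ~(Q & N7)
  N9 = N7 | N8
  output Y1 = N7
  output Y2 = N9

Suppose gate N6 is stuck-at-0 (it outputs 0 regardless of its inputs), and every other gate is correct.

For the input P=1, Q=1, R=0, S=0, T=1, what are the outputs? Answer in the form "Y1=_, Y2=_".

Propagate with N6 forced: N0=1, N1=1, N2=1, N3=0, N4=0, N5=1, N6=0 [stuck-at-0], N7=0, N8=1, N9=1.
So the outputs are Y1=0, Y2=1. (Without the fault they would be Y1=1, Y2=1.)

Y1=0, Y2=1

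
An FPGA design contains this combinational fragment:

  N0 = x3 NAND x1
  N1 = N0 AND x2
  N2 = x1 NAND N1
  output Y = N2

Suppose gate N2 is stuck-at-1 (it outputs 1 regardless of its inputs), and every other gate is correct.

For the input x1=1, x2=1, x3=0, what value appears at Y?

1

Propagate with N2 forced: N0=1, N1=1, N2=1 [stuck-at-1].
So Y = 1. (Without the fault it would be 0.)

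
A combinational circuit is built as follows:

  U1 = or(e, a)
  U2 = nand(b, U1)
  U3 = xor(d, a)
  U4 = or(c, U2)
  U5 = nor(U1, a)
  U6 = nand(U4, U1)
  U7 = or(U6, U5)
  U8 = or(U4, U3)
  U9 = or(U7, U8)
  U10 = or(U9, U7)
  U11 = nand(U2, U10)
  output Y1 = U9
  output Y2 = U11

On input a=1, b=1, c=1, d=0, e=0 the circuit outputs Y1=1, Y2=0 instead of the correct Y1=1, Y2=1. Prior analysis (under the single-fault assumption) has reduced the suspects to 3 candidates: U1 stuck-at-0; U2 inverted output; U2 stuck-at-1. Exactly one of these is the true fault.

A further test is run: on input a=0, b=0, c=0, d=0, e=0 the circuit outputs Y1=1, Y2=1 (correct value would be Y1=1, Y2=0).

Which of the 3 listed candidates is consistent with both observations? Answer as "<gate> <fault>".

Evaluate each candidate on input a=0, b=0, c=0, d=0, e=0:
  U1 stuck-at-0: U1=0 [stuck-at-0], U2=1, U3=0, U4=1, U5=1, U6=1, U7=1, U8=1, U9=1, U10=1, U11=0 → Y1=1, Y2=0 — eliminated
  U2 inverted output: U1=0, U2=0 [inverted output], U3=0, U4=0, U5=1, U6=1, U7=1, U8=0, U9=1, U10=1, U11=1 → Y1=1, Y2=1 — matches
  U2 stuck-at-1: U1=0, U2=1 [stuck-at-1], U3=0, U4=1, U5=1, U6=1, U7=1, U8=1, U9=1, U10=1, U11=0 → Y1=1, Y2=0 — eliminated
Only U2 inverted output reproduces the observed Y1=1, Y2=1.

U2 inverted output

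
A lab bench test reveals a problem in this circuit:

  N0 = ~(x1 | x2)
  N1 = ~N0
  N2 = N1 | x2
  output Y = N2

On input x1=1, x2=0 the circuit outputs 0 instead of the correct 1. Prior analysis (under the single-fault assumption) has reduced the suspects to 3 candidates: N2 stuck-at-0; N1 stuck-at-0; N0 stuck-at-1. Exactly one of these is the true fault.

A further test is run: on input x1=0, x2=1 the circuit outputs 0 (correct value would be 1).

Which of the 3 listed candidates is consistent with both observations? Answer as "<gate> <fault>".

Evaluate each candidate on input x1=0, x2=1:
  N2 stuck-at-0: N0=0, N1=1, N2=0 [stuck-at-0] → 0 — matches
  N1 stuck-at-0: N0=0, N1=0 [stuck-at-0], N2=1 → 1 — eliminated
  N0 stuck-at-1: N0=1 [stuck-at-1], N1=0, N2=1 → 1 — eliminated
Only N2 stuck-at-0 reproduces the observed 0.

N2 stuck-at-0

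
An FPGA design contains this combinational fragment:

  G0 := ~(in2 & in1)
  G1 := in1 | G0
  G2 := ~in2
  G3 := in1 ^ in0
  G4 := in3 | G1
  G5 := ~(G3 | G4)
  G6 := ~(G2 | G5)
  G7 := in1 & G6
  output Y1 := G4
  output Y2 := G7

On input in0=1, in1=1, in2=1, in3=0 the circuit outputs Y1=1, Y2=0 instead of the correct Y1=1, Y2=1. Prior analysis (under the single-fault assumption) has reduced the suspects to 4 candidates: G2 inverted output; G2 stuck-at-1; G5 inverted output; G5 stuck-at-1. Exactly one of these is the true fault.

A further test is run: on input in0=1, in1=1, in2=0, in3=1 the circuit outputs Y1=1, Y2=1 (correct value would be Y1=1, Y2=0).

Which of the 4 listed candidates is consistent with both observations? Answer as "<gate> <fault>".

Evaluate each candidate on input in0=1, in1=1, in2=0, in3=1:
  G2 inverted output: G0=1, G1=1, G2=0 [inverted output], G3=0, G4=1, G5=0, G6=1, G7=1 → Y1=1, Y2=1 — matches
  G2 stuck-at-1: G0=1, G1=1, G2=1 [stuck-at-1], G3=0, G4=1, G5=0, G6=0, G7=0 → Y1=1, Y2=0 — eliminated
  G5 inverted output: G0=1, G1=1, G2=1, G3=0, G4=1, G5=1 [inverted output], G6=0, G7=0 → Y1=1, Y2=0 — eliminated
  G5 stuck-at-1: G0=1, G1=1, G2=1, G3=0, G4=1, G5=1 [stuck-at-1], G6=0, G7=0 → Y1=1, Y2=0 — eliminated
Only G2 inverted output reproduces the observed Y1=1, Y2=1.

G2 inverted output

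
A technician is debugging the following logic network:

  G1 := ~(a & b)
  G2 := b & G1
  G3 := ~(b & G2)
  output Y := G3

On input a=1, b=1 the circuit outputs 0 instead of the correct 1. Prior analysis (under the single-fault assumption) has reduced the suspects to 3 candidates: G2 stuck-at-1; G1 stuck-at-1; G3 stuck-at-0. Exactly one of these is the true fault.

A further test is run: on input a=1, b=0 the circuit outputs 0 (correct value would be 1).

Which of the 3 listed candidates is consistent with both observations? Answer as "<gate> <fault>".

G3 stuck-at-0

Evaluate each candidate on input a=1, b=0:
  G2 stuck-at-1: G1=1, G2=1 [stuck-at-1], G3=1 → 1 — eliminated
  G1 stuck-at-1: G1=1 [stuck-at-1], G2=0, G3=1 → 1 — eliminated
  G3 stuck-at-0: G1=1, G2=0, G3=0 [stuck-at-0] → 0 — matches
Only G3 stuck-at-0 reproduces the observed 0.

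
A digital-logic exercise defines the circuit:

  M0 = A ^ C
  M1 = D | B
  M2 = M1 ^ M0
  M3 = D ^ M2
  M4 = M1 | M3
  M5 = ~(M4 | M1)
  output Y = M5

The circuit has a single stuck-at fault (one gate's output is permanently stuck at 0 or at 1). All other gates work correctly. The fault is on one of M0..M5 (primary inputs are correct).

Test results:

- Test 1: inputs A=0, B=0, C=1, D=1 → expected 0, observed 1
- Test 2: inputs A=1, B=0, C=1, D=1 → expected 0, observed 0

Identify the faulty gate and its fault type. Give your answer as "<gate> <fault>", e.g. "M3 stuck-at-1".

M1 stuck-at-0

Fault-free values for test 1 (A=0, B=0, C=1, D=1): M0=1, M1=1, M2=0, M3=1, M4=1, M5=0, giving Y=0. Observed 1.
Test 1: faults giving observed 1 are {M1 stuck-at-0, M5 stuck-at-1}.
Test 2 (A=1, B=0, C=1, D=1): fault-free M0=0, M1=1, M2=1, M3=0, M4=1, M5=0 → 0; observed 0. Eliminates M5 stuck-at-1.
Only M1 stuck-at-0 is consistent with every test.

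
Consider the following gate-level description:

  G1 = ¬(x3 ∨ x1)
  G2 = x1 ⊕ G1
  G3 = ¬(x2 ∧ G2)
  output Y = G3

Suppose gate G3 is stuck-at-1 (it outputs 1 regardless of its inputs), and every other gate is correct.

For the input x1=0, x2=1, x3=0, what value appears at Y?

1

Propagate with G3 forced: G1=1, G2=1, G3=1 [stuck-at-1].
So Y = 1. (Without the fault it would be 0.)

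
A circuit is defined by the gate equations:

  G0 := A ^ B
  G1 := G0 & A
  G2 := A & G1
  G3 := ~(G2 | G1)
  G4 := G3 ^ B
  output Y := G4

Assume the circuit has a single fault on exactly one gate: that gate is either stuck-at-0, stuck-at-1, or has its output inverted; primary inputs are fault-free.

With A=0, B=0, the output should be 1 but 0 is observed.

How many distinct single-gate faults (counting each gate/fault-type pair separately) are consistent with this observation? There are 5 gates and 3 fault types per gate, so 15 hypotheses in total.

Fault-free: G0=0, G1=0, G2=0, G3=1, G4=1 → 1. Observed 0.
  G0: none of the 3 fault types match ✗
  G1: stuck-at-1, inverted output ✓; others ✗
  G2: stuck-at-1, inverted output ✓; others ✗
  G3: stuck-at-0, inverted output ✓; others ✗
  G4: stuck-at-0, inverted output ✓; others ✗
Consistent faults: {G1 stuck-at-1, G1 inverted output, G2 stuck-at-1, G2 inverted output, G3 stuck-at-0, G3 inverted output, G4 stuck-at-0, G4 inverted output} — 8 in all.

8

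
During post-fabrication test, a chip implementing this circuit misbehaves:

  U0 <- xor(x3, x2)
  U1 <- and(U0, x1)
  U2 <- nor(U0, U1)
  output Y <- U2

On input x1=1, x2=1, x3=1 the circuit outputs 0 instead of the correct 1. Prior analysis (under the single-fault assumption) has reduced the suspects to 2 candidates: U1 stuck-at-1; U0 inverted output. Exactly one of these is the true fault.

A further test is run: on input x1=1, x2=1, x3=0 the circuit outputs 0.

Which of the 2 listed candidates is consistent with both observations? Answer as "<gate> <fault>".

U1 stuck-at-1

Evaluate each candidate on input x1=1, x2=1, x3=0:
  U1 stuck-at-1: U0=1, U1=1 [stuck-at-1], U2=0 → 0 — matches
  U0 inverted output: U0=0 [inverted output], U1=0, U2=1 → 1 — eliminated
Only U1 stuck-at-1 reproduces the observed 0.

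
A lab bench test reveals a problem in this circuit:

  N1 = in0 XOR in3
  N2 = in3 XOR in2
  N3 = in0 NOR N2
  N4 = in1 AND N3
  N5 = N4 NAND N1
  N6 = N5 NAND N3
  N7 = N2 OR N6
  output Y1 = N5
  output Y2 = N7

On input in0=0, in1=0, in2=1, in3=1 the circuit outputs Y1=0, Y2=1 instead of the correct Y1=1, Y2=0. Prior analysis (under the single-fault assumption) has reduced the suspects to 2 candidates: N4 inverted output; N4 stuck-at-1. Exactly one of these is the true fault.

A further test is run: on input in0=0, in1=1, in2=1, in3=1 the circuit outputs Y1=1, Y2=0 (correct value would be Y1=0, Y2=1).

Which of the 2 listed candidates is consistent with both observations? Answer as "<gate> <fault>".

Evaluate each candidate on input in0=0, in1=1, in2=1, in3=1:
  N4 inverted output: N1=1, N2=0, N3=1, N4=0 [inverted output], N5=1, N6=0, N7=0 → Y1=1, Y2=0 — matches
  N4 stuck-at-1: N1=1, N2=0, N3=1, N4=1 [stuck-at-1], N5=0, N6=1, N7=1 → Y1=0, Y2=1 — eliminated
Only N4 inverted output reproduces the observed Y1=1, Y2=0.

N4 inverted output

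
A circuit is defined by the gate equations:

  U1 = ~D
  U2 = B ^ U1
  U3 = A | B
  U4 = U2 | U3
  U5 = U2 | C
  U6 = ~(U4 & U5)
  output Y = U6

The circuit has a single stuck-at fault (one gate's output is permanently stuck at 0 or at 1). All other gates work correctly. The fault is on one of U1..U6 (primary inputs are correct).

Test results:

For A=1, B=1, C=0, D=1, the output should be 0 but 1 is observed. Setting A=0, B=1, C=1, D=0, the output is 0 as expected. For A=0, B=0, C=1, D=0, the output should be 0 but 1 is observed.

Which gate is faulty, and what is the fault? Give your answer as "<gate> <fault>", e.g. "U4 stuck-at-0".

Fault-free values for test 1 (A=1, B=1, C=0, D=1): U1=0, U2=1, U3=1, U4=1, U5=1, U6=0, giving Y=0. Observed 1.
Test 1: faults giving observed 1 are {U1 stuck-at-1, U2 stuck-at-0, U4 stuck-at-0, U5 stuck-at-0, U6 stuck-at-1}.
Test 2 (A=0, B=1, C=1, D=0): fault-free U1=1, U2=0, U3=1, U4=1, U5=1, U6=0 → 0; observed 0. Eliminates U4 stuck-at-0, U5 stuck-at-0, U6 stuck-at-1.
Test 3 (A=0, B=0, C=1, D=0): fault-free U1=1, U2=1, U3=0, U4=1, U5=1, U6=0 → 0; observed 1. Eliminates U1 stuck-at-1.
Only U2 stuck-at-0 is consistent with every test.

U2 stuck-at-0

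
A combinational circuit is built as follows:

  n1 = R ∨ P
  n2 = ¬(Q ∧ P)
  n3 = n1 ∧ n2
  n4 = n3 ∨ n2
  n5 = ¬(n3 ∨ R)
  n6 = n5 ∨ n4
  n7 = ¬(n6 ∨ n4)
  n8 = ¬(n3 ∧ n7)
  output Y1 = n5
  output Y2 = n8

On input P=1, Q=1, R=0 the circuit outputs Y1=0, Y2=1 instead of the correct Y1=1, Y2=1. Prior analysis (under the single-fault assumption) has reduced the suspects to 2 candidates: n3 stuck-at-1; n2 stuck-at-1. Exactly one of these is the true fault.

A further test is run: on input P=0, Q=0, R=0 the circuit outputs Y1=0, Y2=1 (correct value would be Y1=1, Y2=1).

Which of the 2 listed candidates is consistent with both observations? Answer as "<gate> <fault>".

n3 stuck-at-1

Evaluate each candidate on input P=0, Q=0, R=0:
  n3 stuck-at-1: n1=0, n2=1, n3=1 [stuck-at-1], n4=1, n5=0, n6=1, n7=0, n8=1 → Y1=0, Y2=1 — matches
  n2 stuck-at-1: n1=0, n2=1 [stuck-at-1], n3=0, n4=1, n5=1, n6=1, n7=0, n8=1 → Y1=1, Y2=1 — eliminated
Only n3 stuck-at-1 reproduces the observed Y1=0, Y2=1.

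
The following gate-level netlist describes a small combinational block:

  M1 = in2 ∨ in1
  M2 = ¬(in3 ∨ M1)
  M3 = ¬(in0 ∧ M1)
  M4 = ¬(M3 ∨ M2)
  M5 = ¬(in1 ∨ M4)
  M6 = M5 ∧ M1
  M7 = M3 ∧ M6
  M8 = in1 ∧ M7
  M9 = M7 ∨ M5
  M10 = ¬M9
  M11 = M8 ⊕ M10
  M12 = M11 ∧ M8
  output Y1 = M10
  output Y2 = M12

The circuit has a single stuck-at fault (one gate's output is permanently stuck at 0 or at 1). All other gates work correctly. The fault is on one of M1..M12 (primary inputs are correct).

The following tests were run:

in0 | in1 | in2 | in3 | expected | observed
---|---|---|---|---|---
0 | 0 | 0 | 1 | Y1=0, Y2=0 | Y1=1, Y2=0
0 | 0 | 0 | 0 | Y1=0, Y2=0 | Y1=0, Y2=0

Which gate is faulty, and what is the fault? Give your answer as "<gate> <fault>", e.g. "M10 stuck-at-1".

Fault-free values for test 1 (in0=0, in1=0, in2=0, in3=1): M1=0, M2=0, M3=1, M4=0, M5=1, M6=0, M7=0, M8=0, M9=1, M10=0, M11=0, M12=0, giving Y1=0, Y2=0. Observed Y1=1, Y2=0.
Test 1: faults giving observed Y1=1, Y2=0 are {M3 stuck-at-0, M4 stuck-at-1, M5 stuck-at-0, M9 stuck-at-0, M10 stuck-at-1}.
Test 2 (in0=0, in1=0, in2=0, in3=0): fault-free M1=0, M2=1, M3=1, M4=0, M5=1, M6=0, M7=0, M8=0, M9=1, M10=0, M11=0, M12=0 → Y1=0, Y2=0; observed Y1=0, Y2=0. Eliminates M4 stuck-at-1, M5 stuck-at-0, M9 stuck-at-0, M10 stuck-at-1.
Only M3 stuck-at-0 is consistent with every test.

M3 stuck-at-0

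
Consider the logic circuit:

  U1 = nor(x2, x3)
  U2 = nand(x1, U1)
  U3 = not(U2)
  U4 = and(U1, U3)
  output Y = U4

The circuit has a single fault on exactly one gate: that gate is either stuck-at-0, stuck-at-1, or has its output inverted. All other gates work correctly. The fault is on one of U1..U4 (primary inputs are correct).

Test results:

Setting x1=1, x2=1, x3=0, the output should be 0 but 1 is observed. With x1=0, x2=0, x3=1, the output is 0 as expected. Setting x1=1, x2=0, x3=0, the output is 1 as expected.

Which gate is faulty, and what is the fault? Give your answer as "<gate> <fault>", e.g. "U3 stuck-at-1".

Fault-free values for test 1 (x1=1, x2=1, x3=0): U1=0, U2=1, U3=0, U4=0, giving Y=0. Observed 1.
Test 1: faults giving observed 1 are {U1 stuck-at-1, U1 inverted output, U4 stuck-at-1, U4 inverted output}.
Test 2 (x1=0, x2=0, x3=1): fault-free U1=0, U2=1, U3=0, U4=0 → 0; observed 0. Eliminates U4 stuck-at-1, U4 inverted output.
Test 3 (x1=1, x2=0, x3=0): fault-free U1=1, U2=0, U3=1, U4=1 → 1; observed 1. Eliminates U1 inverted output.
Only U1 stuck-at-1 is consistent with every test.

U1 stuck-at-1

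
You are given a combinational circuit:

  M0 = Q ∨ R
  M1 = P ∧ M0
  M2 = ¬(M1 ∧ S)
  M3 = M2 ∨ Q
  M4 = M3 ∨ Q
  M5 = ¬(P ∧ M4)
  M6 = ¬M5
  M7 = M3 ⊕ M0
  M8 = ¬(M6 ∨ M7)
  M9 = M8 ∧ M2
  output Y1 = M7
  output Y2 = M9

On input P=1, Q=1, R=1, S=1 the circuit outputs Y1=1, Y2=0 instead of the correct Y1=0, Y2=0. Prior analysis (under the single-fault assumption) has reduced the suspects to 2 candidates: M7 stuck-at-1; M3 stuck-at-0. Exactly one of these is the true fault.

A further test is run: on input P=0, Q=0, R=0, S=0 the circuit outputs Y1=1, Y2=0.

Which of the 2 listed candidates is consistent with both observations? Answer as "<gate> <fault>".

Evaluate each candidate on input P=0, Q=0, R=0, S=0:
  M7 stuck-at-1: M0=0, M1=0, M2=1, M3=1, M4=1, M5=1, M6=0, M7=1 [stuck-at-1], M8=0, M9=0 → Y1=1, Y2=0 — matches
  M3 stuck-at-0: M0=0, M1=0, M2=1, M3=0 [stuck-at-0], M4=0, M5=1, M6=0, M7=0, M8=1, M9=1 → Y1=0, Y2=1 — eliminated
Only M7 stuck-at-1 reproduces the observed Y1=1, Y2=0.

M7 stuck-at-1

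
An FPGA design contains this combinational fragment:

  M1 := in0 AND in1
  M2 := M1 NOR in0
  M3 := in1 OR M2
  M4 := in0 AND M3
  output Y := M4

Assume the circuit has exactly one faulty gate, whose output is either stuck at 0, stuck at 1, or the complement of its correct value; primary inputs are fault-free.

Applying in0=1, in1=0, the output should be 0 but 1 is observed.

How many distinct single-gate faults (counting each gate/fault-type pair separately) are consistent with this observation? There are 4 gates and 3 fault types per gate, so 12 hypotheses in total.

Fault-free: M1=0, M2=0, M3=0, M4=0 → 0. Observed 1.
  M1 stuck-at-0: output 0 ✗
  M1 stuck-at-1: output 0 ✗
  M1 inverted output: output 0 ✗
  M2 stuck-at-0: output 0 ✗
  M2 stuck-at-1: output 1 ✓
  M2 inverted output: output 1 ✓
  M3 stuck-at-0: output 0 ✗
  M3 stuck-at-1: output 1 ✓
  M3 inverted output: output 1 ✓
  M4 stuck-at-0: output 0 ✗
  M4 stuck-at-1: output 1 ✓
  M4 inverted output: output 1 ✓
Consistent faults: {M2 stuck-at-1, M2 inverted output, M3 stuck-at-1, M3 inverted output, M4 stuck-at-1, M4 inverted output} — 6 in all.

6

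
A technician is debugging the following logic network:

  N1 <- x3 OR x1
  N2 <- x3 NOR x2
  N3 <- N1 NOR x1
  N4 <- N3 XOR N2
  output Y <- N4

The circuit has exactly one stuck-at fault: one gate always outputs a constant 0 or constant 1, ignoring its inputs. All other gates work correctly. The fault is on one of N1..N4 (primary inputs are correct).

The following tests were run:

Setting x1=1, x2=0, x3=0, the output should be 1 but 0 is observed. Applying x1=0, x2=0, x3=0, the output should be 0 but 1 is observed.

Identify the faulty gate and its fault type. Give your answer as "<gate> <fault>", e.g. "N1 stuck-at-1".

N2 stuck-at-0

Fault-free values for test 1 (x1=1, x2=0, x3=0): N1=1, N2=1, N3=0, N4=1, giving Y=1. Observed 0.
Test 1: faults giving observed 0 are {N2 stuck-at-0, N3 stuck-at-1, N4 stuck-at-0}.
Test 2 (x1=0, x2=0, x3=0): fault-free N1=0, N2=1, N3=1, N4=0 → 0; observed 1. Eliminates N3 stuck-at-1, N4 stuck-at-0.
Only N2 stuck-at-0 is consistent with every test.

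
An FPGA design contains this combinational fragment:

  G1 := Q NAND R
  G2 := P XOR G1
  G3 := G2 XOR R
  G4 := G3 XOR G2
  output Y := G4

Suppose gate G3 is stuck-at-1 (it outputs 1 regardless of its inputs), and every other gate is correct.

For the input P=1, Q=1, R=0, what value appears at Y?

1

Propagate with G3 forced: G1=1, G2=0, G3=1 [stuck-at-1], G4=1.
So Y = 1. (Without the fault it would be 0.)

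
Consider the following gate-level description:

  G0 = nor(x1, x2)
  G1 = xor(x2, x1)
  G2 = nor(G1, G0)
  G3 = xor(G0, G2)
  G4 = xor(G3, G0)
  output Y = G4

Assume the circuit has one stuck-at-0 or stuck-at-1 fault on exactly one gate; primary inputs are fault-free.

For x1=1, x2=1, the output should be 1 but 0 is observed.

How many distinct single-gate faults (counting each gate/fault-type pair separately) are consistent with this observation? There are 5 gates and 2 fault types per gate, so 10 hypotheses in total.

5

Fault-free: G0=0, G1=0, G2=1, G3=1, G4=1 → 1. Observed 0.
  G0 stuck-at-0: output 1 ✗
  G0 stuck-at-1: output 0 ✓
  G1 stuck-at-0: output 1 ✗
  G1 stuck-at-1: output 0 ✓
  G2 stuck-at-0: output 0 ✓
  G2 stuck-at-1: output 1 ✗
  G3 stuck-at-0: output 0 ✓
  G3 stuck-at-1: output 1 ✗
  G4 stuck-at-0: output 0 ✓
  G4 stuck-at-1: output 1 ✗
Consistent faults: {G0 stuck-at-1, G1 stuck-at-1, G2 stuck-at-0, G3 stuck-at-0, G4 stuck-at-0} — 5 in all.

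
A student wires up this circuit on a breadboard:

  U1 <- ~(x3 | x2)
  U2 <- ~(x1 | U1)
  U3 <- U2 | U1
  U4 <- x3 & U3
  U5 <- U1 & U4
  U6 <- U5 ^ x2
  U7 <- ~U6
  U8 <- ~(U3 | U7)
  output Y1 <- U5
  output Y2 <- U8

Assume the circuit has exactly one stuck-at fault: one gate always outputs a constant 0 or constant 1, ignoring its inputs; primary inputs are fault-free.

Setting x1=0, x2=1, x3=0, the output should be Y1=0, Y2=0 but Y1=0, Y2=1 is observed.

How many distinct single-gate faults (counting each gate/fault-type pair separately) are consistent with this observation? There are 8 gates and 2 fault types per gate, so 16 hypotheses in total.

Fault-free: U1=0, U2=1, U3=1, U4=0, U5=0, U6=1, U7=0, U8=0 → Y1=0, Y2=0. Observed Y1=0, Y2=1.
  U1: none of the 2 fault types match ✗
  U2: stuck-at-0 ✓; others ✗
  U3: stuck-at-0 ✓; others ✗
  U4: none of the 2 fault types match ✗
  U5: none of the 2 fault types match ✗
  U6: none of the 2 fault types match ✗
  U7: none of the 2 fault types match ✗
  U8: stuck-at-1 ✓; others ✗
Consistent faults: {U2 stuck-at-0, U3 stuck-at-0, U8 stuck-at-1} — 3 in all.

3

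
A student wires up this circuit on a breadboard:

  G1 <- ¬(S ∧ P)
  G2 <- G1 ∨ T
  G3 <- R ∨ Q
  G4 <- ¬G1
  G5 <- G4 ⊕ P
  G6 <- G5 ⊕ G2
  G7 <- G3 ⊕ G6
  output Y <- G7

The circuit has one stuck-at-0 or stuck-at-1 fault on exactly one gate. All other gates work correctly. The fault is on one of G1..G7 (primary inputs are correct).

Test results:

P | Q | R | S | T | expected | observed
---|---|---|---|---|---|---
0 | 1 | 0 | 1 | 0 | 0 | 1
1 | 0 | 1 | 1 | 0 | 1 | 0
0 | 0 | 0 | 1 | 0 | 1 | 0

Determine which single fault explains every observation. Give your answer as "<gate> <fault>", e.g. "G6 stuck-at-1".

G5 stuck-at-1

Fault-free values for test 1 (P=0, Q=1, R=0, S=1, T=0): G1=1, G2=1, G3=1, G4=0, G5=0, G6=1, G7=0, giving Y=0. Observed 1.
Test 1: faults giving observed 1 are {G2 stuck-at-0, G3 stuck-at-0, G4 stuck-at-1, G5 stuck-at-1, G6 stuck-at-0, G7 stuck-at-1}.
Test 2 (P=1, Q=0, R=1, S=1, T=0): fault-free G1=0, G2=0, G3=1, G4=1, G5=0, G6=0, G7=1 → 1; observed 0. Eliminates G2 stuck-at-0, G4 stuck-at-1, G6 stuck-at-0, G7 stuck-at-1.
Test 3 (P=0, Q=0, R=0, S=1, T=0): fault-free G1=1, G2=1, G3=0, G4=0, G5=0, G6=1, G7=1 → 1; observed 0. Eliminates G3 stuck-at-0.
Only G5 stuck-at-1 is consistent with every test.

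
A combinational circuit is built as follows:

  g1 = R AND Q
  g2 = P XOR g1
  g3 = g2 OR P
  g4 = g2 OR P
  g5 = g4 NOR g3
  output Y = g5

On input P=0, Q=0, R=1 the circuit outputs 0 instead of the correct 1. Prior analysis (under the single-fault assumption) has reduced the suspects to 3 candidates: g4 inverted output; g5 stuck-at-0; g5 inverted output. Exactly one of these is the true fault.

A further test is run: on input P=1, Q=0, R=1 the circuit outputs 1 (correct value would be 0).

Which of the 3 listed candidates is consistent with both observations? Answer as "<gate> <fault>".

g5 inverted output

Evaluate each candidate on input P=1, Q=0, R=1:
  g4 inverted output: g1=0, g2=1, g3=1, g4=0 [inverted output], g5=0 → 0 — eliminated
  g5 stuck-at-0: g1=0, g2=1, g3=1, g4=1, g5=0 [stuck-at-0] → 0 — eliminated
  g5 inverted output: g1=0, g2=1, g3=1, g4=1, g5=1 [inverted output] → 1 — matches
Only g5 inverted output reproduces the observed 1.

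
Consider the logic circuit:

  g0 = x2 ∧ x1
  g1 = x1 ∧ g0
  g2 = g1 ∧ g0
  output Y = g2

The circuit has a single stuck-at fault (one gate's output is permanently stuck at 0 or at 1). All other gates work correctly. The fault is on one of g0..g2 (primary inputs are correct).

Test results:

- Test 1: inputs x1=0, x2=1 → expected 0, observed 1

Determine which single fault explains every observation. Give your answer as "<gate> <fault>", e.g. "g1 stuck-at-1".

Fault-free values for test 1 (x1=0, x2=1): g0=0, g1=0, g2=0, giving Y=0. Observed 1.
Test 1: faults giving observed 1 are {g2 stuck-at-1}.
Only g2 stuck-at-1 is consistent with every test.

g2 stuck-at-1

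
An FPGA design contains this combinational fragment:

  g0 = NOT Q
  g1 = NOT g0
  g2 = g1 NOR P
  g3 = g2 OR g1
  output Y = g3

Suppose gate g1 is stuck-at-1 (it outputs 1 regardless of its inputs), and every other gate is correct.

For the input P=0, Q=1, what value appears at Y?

Propagate with g1 forced: g0=0, g1=1 [stuck-at-1], g2=0, g3=1.
So Y = 1. (Same as the fault-free value — the fault is masked on this input.)

1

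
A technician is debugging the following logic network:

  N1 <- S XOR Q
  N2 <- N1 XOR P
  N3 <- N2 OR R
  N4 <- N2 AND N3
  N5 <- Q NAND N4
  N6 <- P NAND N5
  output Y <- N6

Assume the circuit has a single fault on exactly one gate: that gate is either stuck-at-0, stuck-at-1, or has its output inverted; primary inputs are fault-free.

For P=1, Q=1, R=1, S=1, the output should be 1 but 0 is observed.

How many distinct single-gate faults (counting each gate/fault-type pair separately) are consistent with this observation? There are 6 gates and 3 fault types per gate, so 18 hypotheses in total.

12

Fault-free: N1=0, N2=1, N3=1, N4=1, N5=0, N6=1 → 1. Observed 0.
  N1: stuck-at-1, inverted output ✓; others ✗
  N2: stuck-at-0, inverted output ✓; others ✗
  N3: stuck-at-0, inverted output ✓; others ✗
  N4: stuck-at-0, inverted output ✓; others ✗
  N5: stuck-at-1, inverted output ✓; others ✗
  N6: stuck-at-0, inverted output ✓; others ✗
Consistent faults: {N1 stuck-at-1, N1 inverted output, N2 stuck-at-0, N2 inverted output, N3 stuck-at-0, N3 inverted output, N4 stuck-at-0, N4 inverted output, N5 stuck-at-1, N5 inverted output, N6 stuck-at-0, N6 inverted output} — 12 in all.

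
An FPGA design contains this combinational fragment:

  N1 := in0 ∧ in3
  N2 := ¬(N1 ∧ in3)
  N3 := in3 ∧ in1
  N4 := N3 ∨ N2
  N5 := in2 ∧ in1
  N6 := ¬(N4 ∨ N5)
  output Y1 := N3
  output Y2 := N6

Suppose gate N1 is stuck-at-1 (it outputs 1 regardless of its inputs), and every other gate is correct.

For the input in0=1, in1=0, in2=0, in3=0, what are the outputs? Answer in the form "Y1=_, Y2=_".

Y1=0, Y2=0

Propagate with N1 forced: N1=1 [stuck-at-1], N2=1, N3=0, N4=1, N5=0, N6=0.
So the outputs are Y1=0, Y2=0. (Same as the fault-free value — the fault is masked on this input.)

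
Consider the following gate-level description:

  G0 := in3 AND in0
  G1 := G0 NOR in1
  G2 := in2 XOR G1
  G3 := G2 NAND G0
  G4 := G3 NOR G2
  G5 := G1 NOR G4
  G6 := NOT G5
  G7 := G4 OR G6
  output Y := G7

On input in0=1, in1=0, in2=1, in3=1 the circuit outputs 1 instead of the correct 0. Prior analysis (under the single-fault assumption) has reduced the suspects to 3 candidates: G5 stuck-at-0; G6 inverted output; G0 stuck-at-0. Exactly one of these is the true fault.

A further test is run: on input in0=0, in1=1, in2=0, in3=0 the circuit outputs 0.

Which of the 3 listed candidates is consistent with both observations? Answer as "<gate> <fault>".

Evaluate each candidate on input in0=0, in1=1, in2=0, in3=0:
  G5 stuck-at-0: G0=0, G1=0, G2=0, G3=1, G4=0, G5=0 [stuck-at-0], G6=1, G7=1 → 1 — eliminated
  G6 inverted output: G0=0, G1=0, G2=0, G3=1, G4=0, G5=1, G6=1 [inverted output], G7=1 → 1 — eliminated
  G0 stuck-at-0: G0=0 [stuck-at-0], G1=0, G2=0, G3=1, G4=0, G5=1, G6=0, G7=0 → 0 — matches
Only G0 stuck-at-0 reproduces the observed 0.

G0 stuck-at-0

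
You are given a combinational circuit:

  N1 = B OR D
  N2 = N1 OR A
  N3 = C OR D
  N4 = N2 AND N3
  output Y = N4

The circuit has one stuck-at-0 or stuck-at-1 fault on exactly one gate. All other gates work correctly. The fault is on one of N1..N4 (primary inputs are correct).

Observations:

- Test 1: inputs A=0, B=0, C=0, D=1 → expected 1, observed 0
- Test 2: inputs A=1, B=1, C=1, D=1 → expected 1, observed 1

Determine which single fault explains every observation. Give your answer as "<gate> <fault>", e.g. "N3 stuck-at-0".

N1 stuck-at-0

Fault-free values for test 1 (A=0, B=0, C=0, D=1): N1=1, N2=1, N3=1, N4=1, giving Y=1. Observed 0.
Test 1: faults giving observed 0 are {N1 stuck-at-0, N2 stuck-at-0, N3 stuck-at-0, N4 stuck-at-0}.
Test 2 (A=1, B=1, C=1, D=1): fault-free N1=1, N2=1, N3=1, N4=1 → 1; observed 1. Eliminates N2 stuck-at-0, N3 stuck-at-0, N4 stuck-at-0.
Only N1 stuck-at-0 is consistent with every test.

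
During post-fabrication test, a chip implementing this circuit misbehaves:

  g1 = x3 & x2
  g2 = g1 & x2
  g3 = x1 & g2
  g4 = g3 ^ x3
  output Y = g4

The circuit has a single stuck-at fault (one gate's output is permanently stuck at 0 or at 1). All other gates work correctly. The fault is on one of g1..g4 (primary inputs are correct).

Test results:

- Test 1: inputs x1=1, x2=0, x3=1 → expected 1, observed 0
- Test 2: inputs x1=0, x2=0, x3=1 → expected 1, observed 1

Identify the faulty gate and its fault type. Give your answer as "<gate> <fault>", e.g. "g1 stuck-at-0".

g2 stuck-at-1

Fault-free values for test 1 (x1=1, x2=0, x3=1): g1=0, g2=0, g3=0, g4=1, giving Y=1. Observed 0.
Test 1: faults giving observed 0 are {g2 stuck-at-1, g3 stuck-at-1, g4 stuck-at-0}.
Test 2 (x1=0, x2=0, x3=1): fault-free g1=0, g2=0, g3=0, g4=1 → 1; observed 1. Eliminates g3 stuck-at-1, g4 stuck-at-0.
Only g2 stuck-at-1 is consistent with every test.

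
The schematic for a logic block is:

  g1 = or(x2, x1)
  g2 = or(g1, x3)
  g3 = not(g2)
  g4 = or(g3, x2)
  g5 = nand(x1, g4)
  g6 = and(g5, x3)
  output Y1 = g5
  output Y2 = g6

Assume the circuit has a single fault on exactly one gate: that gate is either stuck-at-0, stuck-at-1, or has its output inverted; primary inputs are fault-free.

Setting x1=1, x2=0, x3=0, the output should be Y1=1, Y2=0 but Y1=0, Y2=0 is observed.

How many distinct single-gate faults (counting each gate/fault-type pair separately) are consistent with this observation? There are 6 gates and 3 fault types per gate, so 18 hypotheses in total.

10

Fault-free: g1=1, g2=1, g3=0, g4=0, g5=1, g6=0 → Y1=1, Y2=0. Observed Y1=0, Y2=0.
  g1: stuck-at-0, inverted output ✓; others ✗
  g2: stuck-at-0, inverted output ✓; others ✗
  g3: stuck-at-1, inverted output ✓; others ✗
  g4: stuck-at-1, inverted output ✓; others ✗
  g5: stuck-at-0, inverted output ✓; others ✗
  g6: none of the 3 fault types match ✗
Consistent faults: {g1 stuck-at-0, g1 inverted output, g2 stuck-at-0, g2 inverted output, g3 stuck-at-1, g3 inverted output, g4 stuck-at-1, g4 inverted output, g5 stuck-at-0, g5 inverted output} — 10 in all.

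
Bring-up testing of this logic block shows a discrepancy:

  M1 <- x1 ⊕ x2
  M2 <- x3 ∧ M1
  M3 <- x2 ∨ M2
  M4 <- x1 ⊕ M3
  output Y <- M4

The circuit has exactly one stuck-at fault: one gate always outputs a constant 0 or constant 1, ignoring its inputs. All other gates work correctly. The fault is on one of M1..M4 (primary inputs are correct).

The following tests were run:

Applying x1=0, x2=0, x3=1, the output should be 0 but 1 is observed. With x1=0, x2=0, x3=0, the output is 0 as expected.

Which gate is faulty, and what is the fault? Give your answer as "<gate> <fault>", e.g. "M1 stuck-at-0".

M1 stuck-at-1

Fault-free values for test 1 (x1=0, x2=0, x3=1): M1=0, M2=0, M3=0, M4=0, giving Y=0. Observed 1.
Test 1: faults giving observed 1 are {M1 stuck-at-1, M2 stuck-at-1, M3 stuck-at-1, M4 stuck-at-1}.
Test 2 (x1=0, x2=0, x3=0): fault-free M1=0, M2=0, M3=0, M4=0 → 0; observed 0. Eliminates M2 stuck-at-1, M3 stuck-at-1, M4 stuck-at-1.
Only M1 stuck-at-1 is consistent with every test.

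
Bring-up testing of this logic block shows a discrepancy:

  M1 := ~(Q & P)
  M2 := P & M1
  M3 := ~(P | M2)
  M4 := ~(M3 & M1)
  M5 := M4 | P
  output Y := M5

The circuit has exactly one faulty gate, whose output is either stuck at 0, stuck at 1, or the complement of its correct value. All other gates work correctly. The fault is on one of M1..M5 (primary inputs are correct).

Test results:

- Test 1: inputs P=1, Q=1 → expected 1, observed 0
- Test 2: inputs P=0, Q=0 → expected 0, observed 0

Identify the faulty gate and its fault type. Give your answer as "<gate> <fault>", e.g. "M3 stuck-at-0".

M5 stuck-at-0

Fault-free values for test 1 (P=1, Q=1): M1=0, M2=0, M3=0, M4=1, M5=1, giving Y=1. Observed 0.
Test 1: faults giving observed 0 are {M5 stuck-at-0, M5 inverted output}.
Test 2 (P=0, Q=0): fault-free M1=1, M2=0, M3=1, M4=0, M5=0 → 0; observed 0. Eliminates M5 inverted output.
Only M5 stuck-at-0 is consistent with every test.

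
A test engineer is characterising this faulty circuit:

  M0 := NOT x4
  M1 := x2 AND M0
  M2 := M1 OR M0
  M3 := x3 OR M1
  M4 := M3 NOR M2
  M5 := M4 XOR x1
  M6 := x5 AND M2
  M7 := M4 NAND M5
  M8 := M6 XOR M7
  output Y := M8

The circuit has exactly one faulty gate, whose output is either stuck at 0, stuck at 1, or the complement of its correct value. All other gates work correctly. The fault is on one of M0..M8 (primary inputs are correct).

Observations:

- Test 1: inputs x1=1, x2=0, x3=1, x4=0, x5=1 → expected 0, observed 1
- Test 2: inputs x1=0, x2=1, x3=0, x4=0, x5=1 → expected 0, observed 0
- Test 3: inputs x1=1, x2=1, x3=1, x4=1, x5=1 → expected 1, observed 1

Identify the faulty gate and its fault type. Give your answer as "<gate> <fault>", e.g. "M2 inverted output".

M0 stuck-at-0

Fault-free values for test 1 (x1=1, x2=0, x3=1, x4=0, x5=1): M0=1, M1=0, M2=1, M3=1, M4=0, M5=1, M6=1, M7=1, M8=0, giving Y=0. Observed 1.
Test 1: faults giving observed 1 are {M0 stuck-at-0, M0 inverted output, M2 stuck-at-0, M2 inverted output, M6 stuck-at-0, M6 inverted output, M7 stuck-at-0, M7 inverted output, M8 stuck-at-1, M8 inverted output}.
Test 2 (x1=0, x2=1, x3=0, x4=0, x5=1): fault-free M0=1, M1=1, M2=1, M3=1, M4=0, M5=0, M6=1, M7=1, M8=0 → 0; observed 0. Eliminates M2 stuck-at-0, M2 inverted output, M6 stuck-at-0, M6 inverted output, M7 stuck-at-0, M7 inverted output, M8 stuck-at-1, M8 inverted output.
Test 3 (x1=1, x2=1, x3=1, x4=1, x5=1): fault-free M0=0, M1=0, M2=0, M3=1, M4=0, M5=1, M6=0, M7=1, M8=1 → 1; observed 1. Eliminates M0 inverted output.
Only M0 stuck-at-0 is consistent with every test.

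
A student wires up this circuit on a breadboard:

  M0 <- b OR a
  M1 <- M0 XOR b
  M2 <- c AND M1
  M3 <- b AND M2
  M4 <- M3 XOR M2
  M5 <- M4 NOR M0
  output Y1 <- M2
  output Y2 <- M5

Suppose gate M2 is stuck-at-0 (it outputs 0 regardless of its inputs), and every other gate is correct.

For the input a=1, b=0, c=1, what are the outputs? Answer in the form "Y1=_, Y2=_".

Y1=0, Y2=0

Propagate with M2 forced: M0=1, M1=1, M2=0 [stuck-at-0], M3=0, M4=0, M5=0.
So the outputs are Y1=0, Y2=0. (Without the fault they would be Y1=1, Y2=0.)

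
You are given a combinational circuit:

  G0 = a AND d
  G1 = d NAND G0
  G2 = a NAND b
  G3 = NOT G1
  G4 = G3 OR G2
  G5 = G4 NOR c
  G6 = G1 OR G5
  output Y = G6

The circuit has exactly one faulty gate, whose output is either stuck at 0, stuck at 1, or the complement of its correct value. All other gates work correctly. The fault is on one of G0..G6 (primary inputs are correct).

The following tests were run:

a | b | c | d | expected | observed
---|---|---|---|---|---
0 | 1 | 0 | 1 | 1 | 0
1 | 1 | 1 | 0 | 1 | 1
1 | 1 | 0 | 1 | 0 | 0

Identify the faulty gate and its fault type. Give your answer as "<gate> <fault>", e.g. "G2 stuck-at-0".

Fault-free values for test 1 (a=0, b=1, c=0, d=1): G0=0, G1=1, G2=1, G3=0, G4=1, G5=0, G6=1, giving Y=1. Observed 0.
Test 1: faults giving observed 0 are {G0 stuck-at-1, G0 inverted output, G1 stuck-at-0, G1 inverted output, G6 stuck-at-0, G6 inverted output}.
Test 2 (a=1, b=1, c=1, d=0): fault-free G0=0, G1=1, G2=0, G3=0, G4=0, G5=0, G6=1 → 1; observed 1. Eliminates G1 stuck-at-0, G1 inverted output, G6 stuck-at-0, G6 inverted output.
Test 3 (a=1, b=1, c=0, d=1): fault-free G0=1, G1=0, G2=0, G3=1, G4=1, G5=0, G6=0 → 0; observed 0. Eliminates G0 inverted output.
Only G0 stuck-at-1 is consistent with every test.

G0 stuck-at-1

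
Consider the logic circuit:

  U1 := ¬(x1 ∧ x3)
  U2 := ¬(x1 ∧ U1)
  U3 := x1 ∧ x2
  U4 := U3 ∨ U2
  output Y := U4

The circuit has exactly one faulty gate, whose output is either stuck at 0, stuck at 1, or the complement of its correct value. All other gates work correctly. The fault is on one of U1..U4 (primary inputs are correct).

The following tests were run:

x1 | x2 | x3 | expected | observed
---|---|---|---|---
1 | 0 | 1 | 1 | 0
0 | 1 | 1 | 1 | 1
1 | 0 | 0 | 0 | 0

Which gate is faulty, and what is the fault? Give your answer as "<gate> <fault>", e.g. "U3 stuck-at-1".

Fault-free values for test 1 (x1=1, x2=0, x3=1): U1=0, U2=1, U3=0, U4=1, giving Y=1. Observed 0.
Test 1: faults giving observed 0 are {U1 stuck-at-1, U1 inverted output, U2 stuck-at-0, U2 inverted output, U4 stuck-at-0, U4 inverted output}.
Test 2 (x1=0, x2=1, x3=1): fault-free U1=1, U2=1, U3=0, U4=1 → 1; observed 1. Eliminates U2 stuck-at-0, U2 inverted output, U4 stuck-at-0, U4 inverted output.
Test 3 (x1=1, x2=0, x3=0): fault-free U1=1, U2=0, U3=0, U4=0 → 0; observed 0. Eliminates U1 inverted output.
Only U1 stuck-at-1 is consistent with every test.

U1 stuck-at-1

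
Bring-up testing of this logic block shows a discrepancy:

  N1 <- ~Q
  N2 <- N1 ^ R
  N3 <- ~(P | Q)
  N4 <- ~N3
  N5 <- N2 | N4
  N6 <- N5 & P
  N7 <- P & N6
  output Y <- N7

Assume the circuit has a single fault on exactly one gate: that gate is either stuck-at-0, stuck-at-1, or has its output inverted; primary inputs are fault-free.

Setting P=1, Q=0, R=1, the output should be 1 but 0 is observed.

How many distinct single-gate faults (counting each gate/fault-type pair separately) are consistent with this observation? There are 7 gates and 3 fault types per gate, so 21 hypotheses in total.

10

Fault-free: N1=1, N2=0, N3=0, N4=1, N5=1, N6=1, N7=1 → 1. Observed 0.
  N1: none of the 3 fault types match ✗
  N2: none of the 3 fault types match ✗
  N3: stuck-at-1, inverted output ✓; others ✗
  N4: stuck-at-0, inverted output ✓; others ✗
  N5: stuck-at-0, inverted output ✓; others ✗
  N6: stuck-at-0, inverted output ✓; others ✗
  N7: stuck-at-0, inverted output ✓; others ✗
Consistent faults: {N3 stuck-at-1, N3 inverted output, N4 stuck-at-0, N4 inverted output, N5 stuck-at-0, N5 inverted output, N6 stuck-at-0, N6 inverted output, N7 stuck-at-0, N7 inverted output} — 10 in all.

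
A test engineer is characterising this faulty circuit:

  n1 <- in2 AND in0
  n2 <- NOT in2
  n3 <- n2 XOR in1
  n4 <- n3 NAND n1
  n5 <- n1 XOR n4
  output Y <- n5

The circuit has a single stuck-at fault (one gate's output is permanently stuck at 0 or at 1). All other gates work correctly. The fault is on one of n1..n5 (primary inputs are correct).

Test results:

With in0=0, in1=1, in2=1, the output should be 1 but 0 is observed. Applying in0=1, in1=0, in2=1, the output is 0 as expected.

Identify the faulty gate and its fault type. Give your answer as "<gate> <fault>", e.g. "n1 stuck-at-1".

n5 stuck-at-0

Fault-free values for test 1 (in0=0, in1=1, in2=1): n1=0, n2=0, n3=1, n4=1, n5=1, giving Y=1. Observed 0.
Test 1: faults giving observed 0 are {n4 stuck-at-0, n5 stuck-at-0}.
Test 2 (in0=1, in1=0, in2=1): fault-free n1=1, n2=0, n3=0, n4=1, n5=0 → 0; observed 0. Eliminates n4 stuck-at-0.
Only n5 stuck-at-0 is consistent with every test.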